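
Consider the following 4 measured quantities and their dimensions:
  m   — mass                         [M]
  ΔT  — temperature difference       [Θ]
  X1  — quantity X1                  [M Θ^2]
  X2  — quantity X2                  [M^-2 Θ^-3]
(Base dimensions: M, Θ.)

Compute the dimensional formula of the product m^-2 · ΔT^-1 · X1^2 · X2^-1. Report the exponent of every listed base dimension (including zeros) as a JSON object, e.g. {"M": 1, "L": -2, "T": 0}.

{"M": 2, "Θ": 6}

Exponent matrix [M,Θ] × [m,ΔT,X1,X2]:
  M: [ 1  0  1 -2]
  Θ: [ 0  1  2 -3]
  [M]: (-2)·1+(-1)·0+(2)·1+(-1)·-2 = 2
  [Θ]: (-2)·0+(-1)·1+(2)·2+(-1)·-3 = 6
⇒ M^2 Θ^6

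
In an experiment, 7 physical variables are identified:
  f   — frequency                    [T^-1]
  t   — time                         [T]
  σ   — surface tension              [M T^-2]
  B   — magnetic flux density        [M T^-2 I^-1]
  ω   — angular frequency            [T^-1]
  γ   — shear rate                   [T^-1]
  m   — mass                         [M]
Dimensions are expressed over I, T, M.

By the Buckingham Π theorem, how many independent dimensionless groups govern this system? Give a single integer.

4

Exponent matrix [I,T,M] × [f,t,σ,B,ω,γ,m]:
  I: [ 0  0  0 -1  0  0  0]
  T: [-1  1 -2 -2 -1 -1  0]
  M: [ 0  0  1  1  0  0  1]
RREF → pivots at {f,σ,B} ⇒ r = 3
7 vars − rank 3 = 4 Π groups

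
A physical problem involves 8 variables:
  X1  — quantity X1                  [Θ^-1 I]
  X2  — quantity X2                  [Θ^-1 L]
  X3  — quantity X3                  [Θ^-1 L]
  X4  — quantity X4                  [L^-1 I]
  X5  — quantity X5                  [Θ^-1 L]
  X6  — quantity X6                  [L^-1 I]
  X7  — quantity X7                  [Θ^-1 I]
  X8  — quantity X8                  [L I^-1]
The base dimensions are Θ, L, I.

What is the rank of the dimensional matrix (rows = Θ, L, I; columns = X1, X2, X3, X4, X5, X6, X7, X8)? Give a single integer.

2

Write exponents as rows Θ,L,I / cols X1,X2,X3,X4,X5,X6,X7,X8:
  Θ: [-1 -1 -1  0 -1  0 -1  0]
  L: [ 0  1  1 -1  1 -1  0  1]
  I: [ 1  0  0  1  0  1  1 -1]
RREF → pivots at {X1,X2} ⇒ r = 2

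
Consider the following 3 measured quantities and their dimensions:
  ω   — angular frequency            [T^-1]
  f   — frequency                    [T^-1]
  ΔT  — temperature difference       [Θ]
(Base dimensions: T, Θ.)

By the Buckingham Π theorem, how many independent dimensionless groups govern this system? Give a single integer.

1

Dimensional matrix (T×Θ by ω×f×ΔT):
  T: [-1 -1  0]
  Θ: [ 0  0  1]
Row reduction gives pivot columns ω,ΔT; rank = 2
n=3, r=2 ⇒ 1 dimensionless group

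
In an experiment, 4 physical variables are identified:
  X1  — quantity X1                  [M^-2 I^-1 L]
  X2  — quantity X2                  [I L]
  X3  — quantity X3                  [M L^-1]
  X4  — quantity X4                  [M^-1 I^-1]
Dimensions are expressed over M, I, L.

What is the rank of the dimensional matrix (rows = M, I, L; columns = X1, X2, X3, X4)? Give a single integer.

2

Write exponents as rows M,I,L / cols X1,X2,X3,X4:
  M: [-2  0  1 -1]
  I: [-1  1  0 -1]
  L: [ 1  1 -1  0]
RREF → pivots at {X1,X2} ⇒ r = 2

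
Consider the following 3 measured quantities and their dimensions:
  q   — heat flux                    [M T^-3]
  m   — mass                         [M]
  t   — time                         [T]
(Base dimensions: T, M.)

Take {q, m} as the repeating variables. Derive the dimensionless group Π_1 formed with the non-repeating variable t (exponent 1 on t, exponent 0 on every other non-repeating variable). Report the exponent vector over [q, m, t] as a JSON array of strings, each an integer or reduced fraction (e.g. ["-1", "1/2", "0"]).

Write exponents as rows T,M / cols q,m,t:
  T: [-3  0  1]
  M: [ 1  1  0]
RREF → pivots at {q,m} ⇒ r = 2
Pivot set = {q,m}, free = {t}
RREF:
  r0: [   1    0 -1/3]
  r1: [   0    1  1/3]
Fix exponent of t at 1; solve each RREF row for its pivot's exponent:
  r0: exp(q) + (-1/3)·1 = 0 ⇒ exp(q) = 1/3
  r1: exp(m) + (1/3)·1 = 0 ⇒ exp(m) = -1/3
Π_1 = q^(1/3) · m^(-1/3) · t

["1/3", "-1/3", "1"]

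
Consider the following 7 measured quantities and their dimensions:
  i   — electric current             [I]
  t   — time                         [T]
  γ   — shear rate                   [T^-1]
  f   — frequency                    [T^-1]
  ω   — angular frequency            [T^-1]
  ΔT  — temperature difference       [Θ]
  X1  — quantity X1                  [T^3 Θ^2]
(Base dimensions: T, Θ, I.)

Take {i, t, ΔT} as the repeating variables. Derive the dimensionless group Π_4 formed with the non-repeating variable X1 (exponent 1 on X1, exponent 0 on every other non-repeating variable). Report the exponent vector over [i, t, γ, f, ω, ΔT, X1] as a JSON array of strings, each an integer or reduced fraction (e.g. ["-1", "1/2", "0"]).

["0", "-3", "0", "0", "0", "-2", "1"]

Exponent matrix [T,Θ,I] × [i,t,γ,f,ω,ΔT,X1]:
  T: [ 0  1 -1 -1 -1  0  3]
  Θ: [ 0  0  0  0  0  1  2]
  I: [ 1  0  0  0  0  0  0]
Echelon form has 3 nonzero rows (pivots: i,t,ΔT)
Pivot set = {i,t,ΔT}, free = {γ,f,ω,X1}
RREF:
  r0: [   1    0    0    0    0    0    0]
  r1: [   0    1   -1   -1   -1    0    3]
  r2: [   0    0    0    0    0    1    2]
Fix exponent of X1 at 1, γ at 0, f at 0, ω at 0; solve each RREF row for its pivot's exponent:
  r0: exp(i) + (0)·1 = 0 ⇒ exp(i) = 0
  r1: exp(t) + (3)·1 = 0 ⇒ exp(t) = -3
  r2: exp(ΔT) + (2)·1 = 0 ⇒ exp(ΔT) = -2
Π_4 = t^-3 · ΔT^-2 · X1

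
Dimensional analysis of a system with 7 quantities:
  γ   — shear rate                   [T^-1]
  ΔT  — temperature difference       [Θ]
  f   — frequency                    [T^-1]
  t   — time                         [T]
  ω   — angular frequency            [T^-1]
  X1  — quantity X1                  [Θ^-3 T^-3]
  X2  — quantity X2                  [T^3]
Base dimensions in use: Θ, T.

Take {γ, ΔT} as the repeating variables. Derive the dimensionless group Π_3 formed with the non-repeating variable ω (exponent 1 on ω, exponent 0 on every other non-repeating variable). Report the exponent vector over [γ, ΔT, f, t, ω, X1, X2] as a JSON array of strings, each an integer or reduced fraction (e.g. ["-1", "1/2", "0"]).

["-1", "0", "0", "0", "1", "0", "0"]

Write exponents as rows Θ,T / cols γ,ΔT,f,t,ω,X1,X2:
  Θ: [ 0  1  0  0  0 -3  0]
  T: [-1  0 -1  1 -1 -3  3]
Echelon form has 2 nonzero rows (pivots: γ,ΔT)
Pivot set = {γ,ΔT}, free = {f,t,ω,X1,X2}
RREF:
  r0: [   1    0    1   -1    1    3   -3]
  r1: [   0    1    0    0    0   -3    0]
Fix exponent of ω at 1, f at 0, t at 0, X1 at 0, X2 at 0; solve each RREF row for its pivot's exponent:
  r0: exp(γ) + (1)·1 = 0 ⇒ exp(γ) = -1
  r1: exp(ΔT) + (0)·1 = 0 ⇒ exp(ΔT) = 0
Π_3 = γ^-1 · ω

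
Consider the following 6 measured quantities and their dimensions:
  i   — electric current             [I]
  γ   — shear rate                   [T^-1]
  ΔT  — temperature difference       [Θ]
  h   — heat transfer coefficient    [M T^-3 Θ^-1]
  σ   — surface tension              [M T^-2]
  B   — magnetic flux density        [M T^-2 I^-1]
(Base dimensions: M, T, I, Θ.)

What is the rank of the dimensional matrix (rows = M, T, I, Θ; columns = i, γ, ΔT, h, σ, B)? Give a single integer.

4

Write exponents as rows M,T,I,Θ / cols i,γ,ΔT,h,σ,B:
  M: [ 0  0  0  1  1  1]
  T: [ 0 -1  0 -3 -2 -2]
  I: [ 1  0  0  0  0 -1]
  Θ: [ 0  0  1 -1  0  0]
Row reduction gives pivot columns i,γ,ΔT,h; rank = 4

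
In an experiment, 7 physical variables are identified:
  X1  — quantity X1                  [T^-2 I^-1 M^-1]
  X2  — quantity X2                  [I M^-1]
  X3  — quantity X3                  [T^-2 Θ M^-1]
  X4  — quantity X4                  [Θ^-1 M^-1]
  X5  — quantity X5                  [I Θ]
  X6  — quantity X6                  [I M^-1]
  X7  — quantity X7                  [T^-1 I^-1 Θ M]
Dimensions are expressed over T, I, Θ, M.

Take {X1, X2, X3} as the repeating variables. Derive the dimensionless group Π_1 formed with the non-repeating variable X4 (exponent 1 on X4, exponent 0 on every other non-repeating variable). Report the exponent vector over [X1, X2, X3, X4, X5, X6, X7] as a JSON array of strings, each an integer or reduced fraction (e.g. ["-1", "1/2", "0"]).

Dimensional matrix (T×I×Θ×M by X1×X2×X3×X4×X5×X6×X7):
  T: [-2  0 -2  0  0  0 -1]
  I: [-1  1  0  0  1  1 -1]
  Θ: [ 0  0  1 -1  1  0  1]
  M: [-1 -1 -1 -1  0 -1  1]
RREF → pivots at {X1,X2,X3} ⇒ r = 3
Pivot set = {X1,X2,X3}, free = {X4,X5,X6,X7}
RREF:
  r0: [   1    0    0    1   -1    0 -1/2]
  r1: [   0    1    0    1    0    1 -3/2]
  r2: [   0    0    1   -1    1    0    1]
  r3: [   0    0    0    0    0    0    0]
Fix exponent of X4 at 1, X5 at 0, X6 at 0, X7 at 0; solve each RREF row for its pivot's exponent:
  r0: exp(X1) + (1)·1 = 0 ⇒ exp(X1) = -1
  r1: exp(X2) + (1)·1 = 0 ⇒ exp(X2) = -1
  r2: exp(X3) + (-1)·1 = 0 ⇒ exp(X3) = 1
Π_1 = X1^-1 · X2^-1 · X3 · X4

["-1", "-1", "1", "1", "0", "0", "0"]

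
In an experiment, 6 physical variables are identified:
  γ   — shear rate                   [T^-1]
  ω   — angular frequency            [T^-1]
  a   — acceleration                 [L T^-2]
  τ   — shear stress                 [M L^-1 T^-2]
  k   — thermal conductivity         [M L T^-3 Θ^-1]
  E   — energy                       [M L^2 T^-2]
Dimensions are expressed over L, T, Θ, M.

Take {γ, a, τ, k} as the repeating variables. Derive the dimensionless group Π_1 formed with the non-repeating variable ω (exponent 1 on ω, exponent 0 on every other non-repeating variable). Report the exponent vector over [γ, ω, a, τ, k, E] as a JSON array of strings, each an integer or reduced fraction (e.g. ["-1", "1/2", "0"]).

Write exponents as rows L,T,Θ,M / cols γ,ω,a,τ,k,E:
  L: [ 0  0  1 -1  1  2]
  T: [-1 -1 -2 -2 -3 -2]
  Θ: [ 0  0  0  0 -1  0]
  M: [ 0  0  0  1  1  1]
RREF → pivots at {γ,a,τ,k} ⇒ r = 4
Repeat: γ,a,τ,k; free: ω,E
RREF:
  r0: [   1    1    0    0    0   -6]
  r1: [   0    0    1    0    0    3]
  r2: [   0    0    0    1    0    1]
  r3: [   0    0    0    0    1    0]
Fix exponent of ω at 1, E at 0; solve each RREF row for its pivot's exponent:
  r0: exp(γ) + (1)·1 = 0 ⇒ exp(γ) = -1
  r1: exp(a) + (0)·1 = 0 ⇒ exp(a) = 0
  r2: exp(τ) + (0)·1 = 0 ⇒ exp(τ) = 0
  r3: exp(k) + (0)·1 = 0 ⇒ exp(k) = 0
Π_1 = γ^-1 · ω

["-1", "1", "0", "0", "0", "0"]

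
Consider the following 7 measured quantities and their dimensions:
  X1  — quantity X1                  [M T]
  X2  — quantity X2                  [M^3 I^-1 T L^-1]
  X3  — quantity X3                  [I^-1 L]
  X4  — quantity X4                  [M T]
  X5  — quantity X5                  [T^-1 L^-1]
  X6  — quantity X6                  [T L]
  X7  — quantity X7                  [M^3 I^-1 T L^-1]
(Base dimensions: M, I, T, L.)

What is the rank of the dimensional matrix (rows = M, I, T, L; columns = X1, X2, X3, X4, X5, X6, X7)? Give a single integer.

Dimensional matrix (M×I×T×L by X1×X2×X3×X4×X5×X6×X7):
  M: [ 1  3  0  1  0  0  3]
  I: [ 0 -1 -1  0  0  0 -1]
  T: [ 1  1  0  1 -1  1  1]
  L: [ 0 -1  1  0 -1  1 -1]
RREF → pivots at {X1,X2,X3} ⇒ r = 3

3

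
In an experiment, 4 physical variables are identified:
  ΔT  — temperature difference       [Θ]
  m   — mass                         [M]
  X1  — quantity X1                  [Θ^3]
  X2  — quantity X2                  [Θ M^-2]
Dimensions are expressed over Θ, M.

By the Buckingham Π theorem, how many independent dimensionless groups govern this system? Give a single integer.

Exponent matrix [Θ,M] × [ΔT,m,X1,X2]:
  Θ: [ 1  0  3  1]
  M: [ 0  1  0 -2]
RREF → pivots at {ΔT,m} ⇒ r = 2
4 vars − rank 2 = 2 Π groups

2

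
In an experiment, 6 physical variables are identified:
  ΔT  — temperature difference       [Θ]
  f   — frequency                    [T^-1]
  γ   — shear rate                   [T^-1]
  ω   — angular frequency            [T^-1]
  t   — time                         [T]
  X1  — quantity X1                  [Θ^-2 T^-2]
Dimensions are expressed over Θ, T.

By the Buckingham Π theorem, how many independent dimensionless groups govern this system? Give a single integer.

Dimensional matrix (Θ×T by ΔT×f×γ×ω×t×X1):
  Θ: [ 1  0  0  0  0 -2]
  T: [ 0 -1 -1 -1  1 -2]
Row reduction gives pivot columns ΔT,f; rank = 2
6 vars − rank 2 = 4 Π groups

4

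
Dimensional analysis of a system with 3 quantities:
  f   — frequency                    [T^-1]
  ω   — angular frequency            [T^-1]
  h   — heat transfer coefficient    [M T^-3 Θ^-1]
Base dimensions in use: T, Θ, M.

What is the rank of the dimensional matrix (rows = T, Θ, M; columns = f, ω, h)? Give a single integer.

Exponent matrix [T,Θ,M] × [f,ω,h]:
  T: [-1 -1 -3]
  Θ: [ 0  0 -1]
  M: [ 0  0  1]
RREF → pivots at {f,h} ⇒ r = 2

2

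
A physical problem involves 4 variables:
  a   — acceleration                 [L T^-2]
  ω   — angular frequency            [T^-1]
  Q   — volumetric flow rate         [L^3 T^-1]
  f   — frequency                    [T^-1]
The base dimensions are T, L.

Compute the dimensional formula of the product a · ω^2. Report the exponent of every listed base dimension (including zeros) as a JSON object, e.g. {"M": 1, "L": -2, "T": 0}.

Exponent matrix [T,L] × [a,ω,Q,f]:
  T: [-2 -1 -1 -1]
  L: [ 1  0  3  0]
  [T]: (1)·-2+(2)·-1 = -4
  [L]: (1)·1+(2)·0 = 1
⇒ T^-4 L

{"T": -4, "L": 1}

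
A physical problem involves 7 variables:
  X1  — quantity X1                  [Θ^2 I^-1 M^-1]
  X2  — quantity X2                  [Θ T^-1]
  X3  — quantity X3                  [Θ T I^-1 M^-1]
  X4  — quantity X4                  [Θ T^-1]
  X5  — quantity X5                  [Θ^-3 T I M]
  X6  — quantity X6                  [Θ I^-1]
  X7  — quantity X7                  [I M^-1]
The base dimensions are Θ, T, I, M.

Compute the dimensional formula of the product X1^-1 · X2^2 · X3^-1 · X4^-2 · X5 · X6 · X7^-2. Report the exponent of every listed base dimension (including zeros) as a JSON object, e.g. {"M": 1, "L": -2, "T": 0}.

Exponent matrix [Θ,T,I,M] × [X1,X2,X3,X4,X5,X6,X7]:
  Θ: [ 2  1  1  1 -3  1  0]
  T: [ 0 -1  1 -1  1  0  0]
  I: [-1  0 -1  0  1 -1  1]
  M: [-1  0 -1  0  1  0 -1]
  [Θ]: (-1)·2+(2)·1+(-1)·1+(-2)·1+(1)·-3+(1)·1+(-2)·0 = -5
  [T]: (-1)·0+(2)·-1+(-1)·1+(-2)·-1+(1)·1+(1)·0+(-2)·0 = 0
  [I]: (-1)·-1+(2)·0+(-1)·-1+(-2)·0+(1)·1+(1)·-1+(-2)·1 = 0
  [M]: (-1)·-1+(2)·0+(-1)·-1+(-2)·0+(1)·1+(1)·0+(-2)·-1 = 5
⇒ Θ^-5 M^5

{"Θ": -5, "T": 0, "I": 0, "M": 5}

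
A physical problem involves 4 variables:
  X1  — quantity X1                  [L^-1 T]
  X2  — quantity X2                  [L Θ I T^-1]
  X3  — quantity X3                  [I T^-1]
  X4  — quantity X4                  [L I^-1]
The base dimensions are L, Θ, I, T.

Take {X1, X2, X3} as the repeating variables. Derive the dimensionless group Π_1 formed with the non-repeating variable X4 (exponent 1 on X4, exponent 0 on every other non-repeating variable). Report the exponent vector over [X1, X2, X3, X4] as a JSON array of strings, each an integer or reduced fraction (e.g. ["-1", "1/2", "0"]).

["1", "0", "1", "1"]

Dimensional matrix (L×Θ×I×T by X1×X2×X3×X4):
  L: [-1  1  0  1]
  Θ: [ 0  1  0  0]
  I: [ 0  1  1 -1]
  T: [ 1 -1 -1  0]
RREF → pivots at {X1,X2,X3} ⇒ r = 3
Pivot set = {X1,X2,X3}, free = {X4}
RREF:
  r0: [   1    0    0   -1]
  r1: [   0    1    0    0]
  r2: [   0    0    1   -1]
  r3: [   0    0    0    0]
Fix exponent of X4 at 1; solve each RREF row for its pivot's exponent:
  r0: exp(X1) + (-1)·1 = 0 ⇒ exp(X1) = 1
  r1: exp(X2) + (0)·1 = 0 ⇒ exp(X2) = 0
  r2: exp(X3) + (-1)·1 = 0 ⇒ exp(X3) = 1
Π_1 = X1 · X3 · X4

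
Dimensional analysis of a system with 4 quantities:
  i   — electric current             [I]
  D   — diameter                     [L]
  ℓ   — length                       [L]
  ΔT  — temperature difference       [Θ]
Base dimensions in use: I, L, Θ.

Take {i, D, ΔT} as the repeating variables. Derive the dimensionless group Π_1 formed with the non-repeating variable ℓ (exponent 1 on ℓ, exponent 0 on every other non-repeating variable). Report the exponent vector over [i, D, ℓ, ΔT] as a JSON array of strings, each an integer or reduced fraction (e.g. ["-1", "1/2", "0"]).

Dimensional matrix (I×L×Θ by i×D×ℓ×ΔT):
  I: [ 1  0  0  0]
  L: [ 0  1  1  0]
  Θ: [ 0  0  0  1]
RREF → pivots at {i,D,ΔT} ⇒ r = 3
Pivot set = {i,D,ΔT}, free = {ℓ}
RREF:
  r0: [   1    0    0    0]
  r1: [   0    1    1    0]
  r2: [   0    0    0    1]
Fix exponent of ℓ at 1; solve each RREF row for its pivot's exponent:
  r0: exp(i) + (0)·1 = 0 ⇒ exp(i) = 0
  r1: exp(D) + (1)·1 = 0 ⇒ exp(D) = -1
  r2: exp(ΔT) + (0)·1 = 0 ⇒ exp(ΔT) = 0
Π_1 = D^-1 · ℓ

["0", "-1", "1", "0"]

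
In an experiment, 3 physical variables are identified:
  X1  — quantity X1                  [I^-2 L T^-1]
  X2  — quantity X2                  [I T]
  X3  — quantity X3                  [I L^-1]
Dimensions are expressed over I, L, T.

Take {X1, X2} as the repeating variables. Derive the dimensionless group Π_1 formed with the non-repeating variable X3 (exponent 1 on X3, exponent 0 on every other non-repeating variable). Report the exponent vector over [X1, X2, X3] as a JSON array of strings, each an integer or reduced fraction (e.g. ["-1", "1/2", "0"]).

Write exponents as rows I,L,T / cols X1,X2,X3:
  I: [-2  1  1]
  L: [ 1  0 -1]
  T: [-1  1  0]
Echelon form has 2 nonzero rows (pivots: X1,X2)
Repeat: X1,X2; free: X3
RREF:
  r0: [   1    0   -1]
  r1: [   0    1   -1]
  r2: [   0    0    0]
Fix exponent of X3 at 1; solve each RREF row for its pivot's exponent:
  r0: exp(X1) + (-1)·1 = 0 ⇒ exp(X1) = 1
  r1: exp(X2) + (-1)·1 = 0 ⇒ exp(X2) = 1
Π_1 = X1 · X2 · X3

["1", "1", "1"]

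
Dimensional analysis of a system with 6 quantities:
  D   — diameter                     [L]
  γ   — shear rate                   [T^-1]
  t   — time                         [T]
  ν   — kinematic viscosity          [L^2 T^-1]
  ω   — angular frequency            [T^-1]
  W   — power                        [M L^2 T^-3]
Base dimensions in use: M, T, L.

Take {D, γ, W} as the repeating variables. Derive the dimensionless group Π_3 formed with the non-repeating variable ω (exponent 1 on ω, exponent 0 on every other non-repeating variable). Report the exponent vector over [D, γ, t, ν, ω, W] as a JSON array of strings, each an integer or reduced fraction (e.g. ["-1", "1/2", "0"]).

Exponent matrix [M,T,L] × [D,γ,t,ν,ω,W]:
  M: [ 0  0  0  0  0  1]
  T: [ 0 -1  1 -1 -1 -3]
  L: [ 1  0  0  2  0  2]
RREF → pivots at {D,γ,W} ⇒ r = 3
Repeat: D,γ,W; free: t,ν,ω
RREF:
  r0: [   1    0    0    2    0    0]
  r1: [   0    1   -1    1    1    0]
  r2: [   0    0    0    0    0    1]
Fix exponent of ω at 1, t at 0, ν at 0; solve each RREF row for its pivot's exponent:
  r0: exp(D) + (0)·1 = 0 ⇒ exp(D) = 0
  r1: exp(γ) + (1)·1 = 0 ⇒ exp(γ) = -1
  r2: exp(W) + (0)·1 = 0 ⇒ exp(W) = 0
Π_3 = γ^-1 · ω

["0", "-1", "0", "0", "1", "0"]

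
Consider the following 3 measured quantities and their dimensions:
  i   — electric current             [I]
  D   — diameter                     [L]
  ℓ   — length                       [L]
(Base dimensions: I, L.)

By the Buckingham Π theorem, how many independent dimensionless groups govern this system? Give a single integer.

1

Exponent matrix [I,L] × [i,D,ℓ]:
  I: [ 1  0  0]
  L: [ 0  1  1]
Echelon form has 2 nonzero rows (pivots: i,D)
3 vars − rank 2 = 1 Π group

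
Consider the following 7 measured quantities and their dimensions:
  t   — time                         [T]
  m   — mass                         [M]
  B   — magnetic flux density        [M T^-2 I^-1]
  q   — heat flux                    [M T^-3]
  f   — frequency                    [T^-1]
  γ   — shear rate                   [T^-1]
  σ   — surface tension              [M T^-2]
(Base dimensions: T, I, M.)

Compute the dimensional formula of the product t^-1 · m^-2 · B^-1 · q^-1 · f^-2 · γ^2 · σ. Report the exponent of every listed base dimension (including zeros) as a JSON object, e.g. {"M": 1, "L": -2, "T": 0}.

{"T": 2, "I": 1, "M": -3}

Dimensional matrix (T×I×M by t×m×B×q×f×γ×σ):
  T: [ 1  0 -2 -3 -1 -1 -2]
  I: [ 0  0 -1  0  0  0  0]
  M: [ 0  1  1  1  0  0  1]
  [T]: (-1)·1+(-2)·0+(-1)·-2+(-1)·-3+(-2)·-1+(2)·-1+(1)·-2 = 2
  [I]: (-1)·0+(-2)·0+(-1)·-1+(-1)·0+(-2)·0+(2)·0+(1)·0 = 1
  [M]: (-1)·0+(-2)·1+(-1)·1+(-1)·1+(-2)·0+(2)·0+(1)·1 = -3
⇒ T^2 I M^-3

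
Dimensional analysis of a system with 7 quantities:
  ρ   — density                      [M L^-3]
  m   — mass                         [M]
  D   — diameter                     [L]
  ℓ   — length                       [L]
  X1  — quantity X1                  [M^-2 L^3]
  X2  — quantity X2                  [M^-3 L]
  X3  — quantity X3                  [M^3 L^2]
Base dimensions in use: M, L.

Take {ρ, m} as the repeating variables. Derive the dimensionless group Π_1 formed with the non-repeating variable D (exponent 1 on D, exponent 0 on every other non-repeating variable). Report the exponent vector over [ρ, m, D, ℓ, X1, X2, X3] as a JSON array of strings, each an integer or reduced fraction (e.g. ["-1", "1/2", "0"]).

Exponent matrix [M,L] × [ρ,m,D,ℓ,X1,X2,X3]:
  M: [ 1  1  0  0 -2 -3  3]
  L: [-3  0  1  1  3  1  2]
Echelon form has 2 nonzero rows (pivots: ρ,m)
Repeat: ρ,m; free: D,ℓ,X1,X2,X3
RREF:
  r0: [   1    0 -1/3 -1/3   -1 -1/3 -2/3]
  r1: [   0    1  1/3  1/3   -1 -8/3 11/3]
Fix exponent of D at 1, ℓ at 0, X1 at 0, X2 at 0, X3 at 0; solve each RREF row for its pivot's exponent:
  r0: exp(ρ) + (-1/3)·1 = 0 ⇒ exp(ρ) = 1/3
  r1: exp(m) + (1/3)·1 = 0 ⇒ exp(m) = -1/3
Π_1 = ρ^(1/3) · m^(-1/3) · D

["1/3", "-1/3", "1", "0", "0", "0", "0"]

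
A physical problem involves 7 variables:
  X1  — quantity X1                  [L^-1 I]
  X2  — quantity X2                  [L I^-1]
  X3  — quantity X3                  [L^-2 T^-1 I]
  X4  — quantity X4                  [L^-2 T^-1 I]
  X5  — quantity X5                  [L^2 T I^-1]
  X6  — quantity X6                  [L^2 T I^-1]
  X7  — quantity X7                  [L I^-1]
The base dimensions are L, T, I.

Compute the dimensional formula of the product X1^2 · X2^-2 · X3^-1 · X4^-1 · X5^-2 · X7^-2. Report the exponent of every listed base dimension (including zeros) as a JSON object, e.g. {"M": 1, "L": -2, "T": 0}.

Dimensional matrix (L×T×I by X1×X2×X3×X4×X5×X6×X7):
  L: [-1  1 -2 -2  2  2  1]
  T: [ 0  0 -1 -1  1  1  0]
  I: [ 1 -1  1  1 -1 -1 -1]
  [L]: (2)·-1+(-2)·1+(-1)·-2+(-1)·-2+(-2)·2+(-2)·1 = -6
  [T]: (2)·0+(-2)·0+(-1)·-1+(-1)·-1+(-2)·1+(-2)·0 = 0
  [I]: (2)·1+(-2)·-1+(-1)·1+(-1)·1+(-2)·-1+(-2)·-1 = 6
⇒ L^-6 I^6

{"L": -6, "T": 0, "I": 6}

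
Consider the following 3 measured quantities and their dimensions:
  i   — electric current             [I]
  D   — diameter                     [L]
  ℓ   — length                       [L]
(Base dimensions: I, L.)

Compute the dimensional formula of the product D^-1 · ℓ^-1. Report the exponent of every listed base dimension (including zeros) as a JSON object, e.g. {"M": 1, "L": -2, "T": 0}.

Dimensional matrix (I×L by i×D×ℓ):
  I: [ 1  0  0]
  L: [ 0  1  1]
  [I]: (-1)·0+(-1)·0 = 0
  [L]: (-1)·1+(-1)·1 = -2
⇒ L^-2

{"I": 0, "L": -2}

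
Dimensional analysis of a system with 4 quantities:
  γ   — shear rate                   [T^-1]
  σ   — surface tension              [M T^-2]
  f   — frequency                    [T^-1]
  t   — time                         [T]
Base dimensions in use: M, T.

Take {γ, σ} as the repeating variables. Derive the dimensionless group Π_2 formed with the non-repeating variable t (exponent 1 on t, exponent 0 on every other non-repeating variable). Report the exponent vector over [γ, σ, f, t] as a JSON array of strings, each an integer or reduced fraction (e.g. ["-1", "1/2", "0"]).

["1", "0", "0", "1"]

Write exponents as rows M,T / cols γ,σ,f,t:
  M: [ 0  1  0  0]
  T: [-1 -2 -1  1]
Echelon form has 2 nonzero rows (pivots: γ,σ)
Pivot set = {γ,σ}, free = {f,t}
RREF:
  r0: [   1    0    1   -1]
  r1: [   0    1    0    0]
Fix exponent of t at 1, f at 0; solve each RREF row for its pivot's exponent:
  r0: exp(γ) + (-1)·1 = 0 ⇒ exp(γ) = 1
  r1: exp(σ) + (0)·1 = 0 ⇒ exp(σ) = 0
Π_2 = γ · t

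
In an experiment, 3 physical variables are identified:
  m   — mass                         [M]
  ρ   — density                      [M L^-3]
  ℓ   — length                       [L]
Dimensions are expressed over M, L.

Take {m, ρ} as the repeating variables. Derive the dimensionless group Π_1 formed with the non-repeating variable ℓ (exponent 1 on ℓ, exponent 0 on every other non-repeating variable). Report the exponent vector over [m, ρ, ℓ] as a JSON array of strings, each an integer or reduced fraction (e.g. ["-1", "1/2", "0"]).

["-1/3", "1/3", "1"]

Write exponents as rows M,L / cols m,ρ,ℓ:
  M: [ 1  1  0]
  L: [ 0 -3  1]
Row reduction gives pivot columns m,ρ; rank = 2
Repeat: m,ρ; free: ℓ
RREF:
  r0: [   1    0  1/3]
  r1: [   0    1 -1/3]
Fix exponent of ℓ at 1; solve each RREF row for its pivot's exponent:
  r0: exp(m) + (1/3)·1 = 0 ⇒ exp(m) = -1/3
  r1: exp(ρ) + (-1/3)·1 = 0 ⇒ exp(ρ) = 1/3
Π_1 = m^(-1/3) · ρ^(1/3) · ℓ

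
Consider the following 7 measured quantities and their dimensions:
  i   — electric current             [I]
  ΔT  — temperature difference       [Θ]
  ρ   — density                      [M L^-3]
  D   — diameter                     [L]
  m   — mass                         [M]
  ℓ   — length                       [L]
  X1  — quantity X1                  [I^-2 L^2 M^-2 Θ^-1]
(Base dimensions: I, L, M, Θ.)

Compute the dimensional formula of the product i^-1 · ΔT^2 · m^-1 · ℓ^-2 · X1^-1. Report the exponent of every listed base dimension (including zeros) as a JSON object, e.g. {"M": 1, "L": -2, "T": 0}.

Exponent matrix [I,L,M,Θ] × [i,ΔT,ρ,D,m,ℓ,X1]:
  I: [ 1  0  0  0  0  0 -2]
  L: [ 0  0 -3  1  0  1  2]
  M: [ 0  0  1  0  1  0 -2]
  Θ: [ 0  1  0  0  0  0 -1]
  [I]: (-1)·1+(2)·0+(-1)·0+(-2)·0+(-1)·-2 = 1
  [L]: (-1)·0+(2)·0+(-1)·0+(-2)·1+(-1)·2 = -4
  [M]: (-1)·0+(2)·0+(-1)·1+(-2)·0+(-1)·-2 = 1
  [Θ]: (-1)·0+(2)·1+(-1)·0+(-2)·0+(-1)·-1 = 3
⇒ I L^-4 M Θ^3

{"I": 1, "L": -4, "M": 1, "Θ": 3}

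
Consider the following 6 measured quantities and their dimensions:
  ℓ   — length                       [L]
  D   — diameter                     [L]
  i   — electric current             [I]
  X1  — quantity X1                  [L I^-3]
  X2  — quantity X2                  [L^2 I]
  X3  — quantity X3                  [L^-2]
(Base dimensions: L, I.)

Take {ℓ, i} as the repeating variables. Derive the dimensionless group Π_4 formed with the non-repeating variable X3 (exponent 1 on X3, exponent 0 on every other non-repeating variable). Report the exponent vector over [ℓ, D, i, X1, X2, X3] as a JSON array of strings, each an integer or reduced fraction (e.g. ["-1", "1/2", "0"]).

["2", "0", "0", "0", "0", "1"]

Dimensional matrix (L×I by ℓ×D×i×X1×X2×X3):
  L: [ 1  1  0  1  2 -2]
  I: [ 0  0  1 -3  1  0]
Row reduction gives pivot columns ℓ,i; rank = 2
Repeat: ℓ,i; free: D,X1,X2,X3
RREF:
  r0: [   1    1    0    1    2   -2]
  r1: [   0    0    1   -3    1    0]
Fix exponent of X3 at 1, D at 0, X1 at 0, X2 at 0; solve each RREF row for its pivot's exponent:
  r0: exp(ℓ) + (-2)·1 = 0 ⇒ exp(ℓ) = 2
  r1: exp(i) + (0)·1 = 0 ⇒ exp(i) = 0
Π_4 = ℓ^2 · X3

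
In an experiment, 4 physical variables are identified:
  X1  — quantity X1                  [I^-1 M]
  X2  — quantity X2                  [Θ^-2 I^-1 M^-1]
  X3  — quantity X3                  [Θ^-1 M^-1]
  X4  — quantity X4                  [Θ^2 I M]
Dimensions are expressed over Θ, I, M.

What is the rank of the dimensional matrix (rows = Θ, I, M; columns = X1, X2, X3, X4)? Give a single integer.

Exponent matrix [Θ,I,M] × [X1,X2,X3,X4]:
  Θ: [ 0 -2 -1  2]
  I: [-1 -1  0  1]
  M: [ 1 -1 -1  1]
Echelon form has 2 nonzero rows (pivots: X1,X2)

2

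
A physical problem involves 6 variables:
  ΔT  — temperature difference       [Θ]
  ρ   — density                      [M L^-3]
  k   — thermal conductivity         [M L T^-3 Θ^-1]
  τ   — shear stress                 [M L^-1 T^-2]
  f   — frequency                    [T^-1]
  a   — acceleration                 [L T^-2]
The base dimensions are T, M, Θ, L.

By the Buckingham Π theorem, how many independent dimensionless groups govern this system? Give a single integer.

2

Exponent matrix [T,M,Θ,L] × [ΔT,ρ,k,τ,f,a]:
  T: [ 0  0 -3 -2 -1 -2]
  M: [ 0  1  1  1  0  0]
  Θ: [ 1  0 -1  0  0  0]
  L: [ 0 -3  1 -1  0  1]
Row reduction gives pivot columns ΔT,ρ,k,τ; rank = 4
Π count = n − r = 6 − 4 = 2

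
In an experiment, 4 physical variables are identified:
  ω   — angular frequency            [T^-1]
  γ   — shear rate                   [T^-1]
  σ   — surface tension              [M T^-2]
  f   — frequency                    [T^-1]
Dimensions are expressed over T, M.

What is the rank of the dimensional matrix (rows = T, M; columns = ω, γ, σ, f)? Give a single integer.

2

Write exponents as rows T,M / cols ω,γ,σ,f:
  T: [-1 -1 -2 -1]
  M: [ 0  0  1  0]
Row reduction gives pivot columns ω,σ; rank = 2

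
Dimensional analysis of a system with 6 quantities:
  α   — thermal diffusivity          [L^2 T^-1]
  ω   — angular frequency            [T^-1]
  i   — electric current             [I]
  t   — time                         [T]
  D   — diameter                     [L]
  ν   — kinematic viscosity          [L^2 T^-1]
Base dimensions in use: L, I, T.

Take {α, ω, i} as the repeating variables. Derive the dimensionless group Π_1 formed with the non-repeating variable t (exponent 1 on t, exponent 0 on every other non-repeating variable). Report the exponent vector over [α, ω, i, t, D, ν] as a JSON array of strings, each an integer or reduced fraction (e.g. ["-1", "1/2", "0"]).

Write exponents as rows L,I,T / cols α,ω,i,t,D,ν:
  L: [ 2  0  0  0  1  2]
  I: [ 0  0  1  0  0  0]
  T: [-1 -1  0  1  0 -1]
Row reduction gives pivot columns α,ω,i; rank = 3
Pivot set = {α,ω,i}, free = {t,D,ν}
RREF:
  r0: [   1    0    0    0  1/2    1]
  r1: [   0    1    0   -1 -1/2    0]
  r2: [   0    0    1    0    0    0]
Fix exponent of t at 1, D at 0, ν at 0; solve each RREF row for its pivot's exponent:
  r0: exp(α) + (0)·1 = 0 ⇒ exp(α) = 0
  r1: exp(ω) + (-1)·1 = 0 ⇒ exp(ω) = 1
  r2: exp(i) + (0)·1 = 0 ⇒ exp(i) = 0
Π_1 = ω · t

["0", "1", "0", "1", "0", "0"]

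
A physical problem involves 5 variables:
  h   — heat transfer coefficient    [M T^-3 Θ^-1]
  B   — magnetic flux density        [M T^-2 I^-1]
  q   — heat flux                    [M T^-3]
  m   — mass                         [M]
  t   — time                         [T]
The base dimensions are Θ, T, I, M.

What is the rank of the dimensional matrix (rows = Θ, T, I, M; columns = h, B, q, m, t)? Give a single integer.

4

Write exponents as rows Θ,T,I,M / cols h,B,q,m,t:
  Θ: [-1  0  0  0  0]
  T: [-3 -2 -3  0  1]
  I: [ 0 -1  0  0  0]
  M: [ 1  1  1  1  0]
RREF → pivots at {h,B,q,m} ⇒ r = 4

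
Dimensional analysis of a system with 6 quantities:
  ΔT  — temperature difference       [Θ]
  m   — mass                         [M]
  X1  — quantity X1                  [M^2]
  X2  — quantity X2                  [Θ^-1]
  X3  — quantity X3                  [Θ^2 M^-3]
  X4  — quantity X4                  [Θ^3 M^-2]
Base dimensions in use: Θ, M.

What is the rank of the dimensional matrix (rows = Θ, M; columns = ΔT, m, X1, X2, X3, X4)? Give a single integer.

Write exponents as rows Θ,M / cols ΔT,m,X1,X2,X3,X4:
  Θ: [ 1  0  0 -1  2  3]
  M: [ 0  1  2  0 -3 -2]
RREF → pivots at {ΔT,m} ⇒ r = 2

2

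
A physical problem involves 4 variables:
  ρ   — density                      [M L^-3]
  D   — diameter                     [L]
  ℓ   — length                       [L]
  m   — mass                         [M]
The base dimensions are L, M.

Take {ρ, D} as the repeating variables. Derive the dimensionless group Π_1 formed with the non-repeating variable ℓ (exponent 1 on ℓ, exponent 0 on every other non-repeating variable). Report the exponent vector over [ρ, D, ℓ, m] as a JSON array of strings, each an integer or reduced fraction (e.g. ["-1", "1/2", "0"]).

["0", "-1", "1", "0"]

Write exponents as rows L,M / cols ρ,D,ℓ,m:
  L: [-3  1  1  0]
  M: [ 1  0  0  1]
RREF → pivots at {ρ,D} ⇒ r = 2
Pivot set = {ρ,D}, free = {ℓ,m}
RREF:
  r0: [   1    0    0    1]
  r1: [   0    1    1    3]
Fix exponent of ℓ at 1, m at 0; solve each RREF row for its pivot's exponent:
  r0: exp(ρ) + (0)·1 = 0 ⇒ exp(ρ) = 0
  r1: exp(D) + (1)·1 = 0 ⇒ exp(D) = -1
Π_1 = D^-1 · ℓ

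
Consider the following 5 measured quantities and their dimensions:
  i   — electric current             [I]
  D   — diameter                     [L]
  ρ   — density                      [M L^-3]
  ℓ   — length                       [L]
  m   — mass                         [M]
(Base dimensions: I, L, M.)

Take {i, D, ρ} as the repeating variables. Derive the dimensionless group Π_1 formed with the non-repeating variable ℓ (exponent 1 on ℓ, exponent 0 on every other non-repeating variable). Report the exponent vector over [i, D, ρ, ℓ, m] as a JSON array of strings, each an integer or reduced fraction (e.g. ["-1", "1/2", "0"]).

Exponent matrix [I,L,M] × [i,D,ρ,ℓ,m]:
  I: [ 1  0  0  0  0]
  L: [ 0  1 -3  1  0]
  M: [ 0  0  1  0  1]
RREF → pivots at {i,D,ρ} ⇒ r = 3
Pivot set = {i,D,ρ}, free = {ℓ,m}
RREF:
  r0: [   1    0    0    0    0]
  r1: [   0    1    0    1    3]
  r2: [   0    0    1    0    1]
Fix exponent of ℓ at 1, m at 0; solve each RREF row for its pivot's exponent:
  r0: exp(i) + (0)·1 = 0 ⇒ exp(i) = 0
  r1: exp(D) + (1)·1 = 0 ⇒ exp(D) = -1
  r2: exp(ρ) + (0)·1 = 0 ⇒ exp(ρ) = 0
Π_1 = D^-1 · ℓ

["0", "-1", "0", "1", "0"]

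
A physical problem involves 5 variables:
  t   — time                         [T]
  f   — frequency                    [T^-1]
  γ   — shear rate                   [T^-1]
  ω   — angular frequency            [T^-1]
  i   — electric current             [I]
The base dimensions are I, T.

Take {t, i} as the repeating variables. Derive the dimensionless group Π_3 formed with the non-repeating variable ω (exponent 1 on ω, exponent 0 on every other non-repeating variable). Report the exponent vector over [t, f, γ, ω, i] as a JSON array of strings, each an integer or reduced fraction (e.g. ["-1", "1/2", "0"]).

["1", "0", "0", "1", "0"]

Exponent matrix [I,T] × [t,f,γ,ω,i]:
  I: [ 0  0  0  0  1]
  T: [ 1 -1 -1 -1  0]
Echelon form has 2 nonzero rows (pivots: t,i)
Pivot set = {t,i}, free = {f,γ,ω}
RREF:
  r0: [   1   -1   -1   -1    0]
  r1: [   0    0    0    0    1]
Fix exponent of ω at 1, f at 0, γ at 0; solve each RREF row for its pivot's exponent:
  r0: exp(t) + (-1)·1 = 0 ⇒ exp(t) = 1
  r1: exp(i) + (0)·1 = 0 ⇒ exp(i) = 0
Π_3 = t · ω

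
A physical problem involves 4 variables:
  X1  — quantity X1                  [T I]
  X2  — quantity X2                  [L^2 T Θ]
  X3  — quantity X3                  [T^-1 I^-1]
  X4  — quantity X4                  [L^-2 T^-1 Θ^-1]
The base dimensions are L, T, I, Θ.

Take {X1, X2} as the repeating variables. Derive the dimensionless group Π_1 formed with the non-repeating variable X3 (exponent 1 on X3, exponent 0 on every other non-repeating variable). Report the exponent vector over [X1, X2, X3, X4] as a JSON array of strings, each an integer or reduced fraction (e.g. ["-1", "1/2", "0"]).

["1", "0", "1", "0"]

Exponent matrix [L,T,I,Θ] × [X1,X2,X3,X4]:
  L: [ 0  2  0 -2]
  T: [ 1  1 -1 -1]
  I: [ 1  0 -1  0]
  Θ: [ 0  1  0 -1]
RREF → pivots at {X1,X2} ⇒ r = 2
Repeat: X1,X2; free: X3,X4
RREF:
  r0: [   1    0   -1    0]
  r1: [   0    1    0   -1]
  r2: [   0    0    0    0]
  r3: [   0    0    0    0]
Fix exponent of X3 at 1, X4 at 0; solve each RREF row for its pivot's exponent:
  r0: exp(X1) + (-1)·1 = 0 ⇒ exp(X1) = 1
  r1: exp(X2) + (0)·1 = 0 ⇒ exp(X2) = 0
Π_1 = X1 · X3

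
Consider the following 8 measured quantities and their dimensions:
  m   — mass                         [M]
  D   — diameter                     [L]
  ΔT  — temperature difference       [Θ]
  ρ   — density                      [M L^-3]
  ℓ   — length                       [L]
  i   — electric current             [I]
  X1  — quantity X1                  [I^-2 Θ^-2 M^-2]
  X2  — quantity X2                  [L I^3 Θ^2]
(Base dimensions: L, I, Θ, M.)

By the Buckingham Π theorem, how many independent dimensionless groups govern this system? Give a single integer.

Write exponents as rows L,I,Θ,M / cols m,D,ΔT,ρ,ℓ,i,X1,X2:
  L: [ 0  1  0 -3  1  0  0  1]
  I: [ 0  0  0  0  0  1 -2  3]
  Θ: [ 0  0  1  0  0  0 -2  2]
  M: [ 1  0  0  1  0  0 -2  0]
Row reduction gives pivot columns m,D,ΔT,i; rank = 4
8 vars − rank 4 = 4 Π groups

4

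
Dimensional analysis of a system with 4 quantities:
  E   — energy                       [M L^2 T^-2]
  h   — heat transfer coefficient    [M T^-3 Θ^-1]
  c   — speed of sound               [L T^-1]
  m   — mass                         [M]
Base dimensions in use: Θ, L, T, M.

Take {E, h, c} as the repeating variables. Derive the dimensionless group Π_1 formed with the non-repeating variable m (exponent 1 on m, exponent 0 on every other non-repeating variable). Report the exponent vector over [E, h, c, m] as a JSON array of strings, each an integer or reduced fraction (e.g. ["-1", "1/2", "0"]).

Write exponents as rows Θ,L,T,M / cols E,h,c,m:
  Θ: [ 0 -1  0  0]
  L: [ 2  0  1  0]
  T: [-2 -3 -1  0]
  M: [ 1  1  0  1]
RREF → pivots at {E,h,c} ⇒ r = 3
Pivot set = {E,h,c}, free = {m}
RREF:
  r0: [   1    0    0    1]
  r1: [   0    1    0    0]
  r2: [   0    0    1   -2]
  r3: [   0    0    0    0]
Fix exponent of m at 1; solve each RREF row for its pivot's exponent:
  r0: exp(E) + (1)·1 = 0 ⇒ exp(E) = -1
  r1: exp(h) + (0)·1 = 0 ⇒ exp(h) = 0
  r2: exp(c) + (-2)·1 = 0 ⇒ exp(c) = 2
Π_1 = E^-1 · c^2 · m

["-1", "0", "2", "1"]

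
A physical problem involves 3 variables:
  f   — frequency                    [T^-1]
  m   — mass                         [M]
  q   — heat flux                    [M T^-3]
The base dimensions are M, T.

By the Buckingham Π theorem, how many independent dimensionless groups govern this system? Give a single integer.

Write exponents as rows M,T / cols f,m,q:
  M: [ 0  1  1]
  T: [-1  0 -3]
Echelon form has 2 nonzero rows (pivots: f,m)
n=3, r=2 ⇒ 1 dimensionless group

1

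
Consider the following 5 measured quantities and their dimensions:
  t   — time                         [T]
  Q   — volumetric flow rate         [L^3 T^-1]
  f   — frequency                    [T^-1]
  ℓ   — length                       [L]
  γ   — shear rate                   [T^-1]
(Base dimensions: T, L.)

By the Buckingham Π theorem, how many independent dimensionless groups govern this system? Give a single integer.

Dimensional matrix (T×L by t×Q×f×ℓ×γ):
  T: [ 1 -1 -1  0 -1]
  L: [ 0  3  0  1  0]
Row reduction gives pivot columns t,Q; rank = 2
Π count = n − r = 5 − 2 = 3

3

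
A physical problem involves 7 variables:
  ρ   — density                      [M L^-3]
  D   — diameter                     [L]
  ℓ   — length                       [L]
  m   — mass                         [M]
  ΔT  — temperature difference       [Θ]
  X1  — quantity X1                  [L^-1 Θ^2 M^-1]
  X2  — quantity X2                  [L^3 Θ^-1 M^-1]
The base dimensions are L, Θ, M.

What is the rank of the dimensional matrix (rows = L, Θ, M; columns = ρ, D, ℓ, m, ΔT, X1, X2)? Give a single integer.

Dimensional matrix (L×Θ×M by ρ×D×ℓ×m×ΔT×X1×X2):
  L: [-3  1  1  0  0 -1  3]
  Θ: [ 0  0  0  0  1  2 -1]
  M: [ 1  0  0  1  0 -1 -1]
Row reduction gives pivot columns ρ,D,ΔT; rank = 3

3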